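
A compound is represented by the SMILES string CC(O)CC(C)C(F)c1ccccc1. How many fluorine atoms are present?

Scan the SMILES for F atoms (remember two-letter symbols like Cl and Br are single atoms).
Fluorine count: 1.

1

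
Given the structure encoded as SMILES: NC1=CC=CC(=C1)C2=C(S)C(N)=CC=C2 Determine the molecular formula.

C12H12N2S

Walk through each heavy atom and fill implicit hydrogens from standard valence (C 4, N 3, O 2, S 2, halogen 1):
  atom 1: N, bond orders sum to 1 (valence 3) → 2 H
  atom 2: C, bond orders sum to 4 (valence 4) → 0 H
  atom 3: C, bond orders sum to 3 (valence 4) → 1 H
  atom 4: C, bond orders sum to 3 (valence 4) → 1 H
  atom 5: C, bond orders sum to 3 (valence 4) → 1 H
  atom 6: C, bond orders sum to 4 (valence 4) → 0 H
  atom 7: C, bond orders sum to 3 (valence 4) → 1 H
  atom 8: C, bond orders sum to 4 (valence 4) → 0 H
  atom 9: C, bond orders sum to 4 (valence 4) → 0 H
  atom 10: S, bond orders sum to 1 (valence 2) → 1 H
  atom 11: C, bond orders sum to 4 (valence 4) → 0 H
  atom 12: N, bond orders sum to 1 (valence 3) → 2 H
  atom 13: C, bond orders sum to 3 (valence 4) → 1 H
  atom 14: C, bond orders sum to 3 (valence 4) → 1 H
  atom 15: C, bond orders sum to 3 (valence 4) → 1 H
Totals → C:12, H:12, N:2, S:1.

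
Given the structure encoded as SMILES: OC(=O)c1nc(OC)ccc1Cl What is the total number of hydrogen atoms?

Walk through each heavy atom and fill implicit hydrogens from standard valence (C 4, N 3, O 2, S 2, halogen 1); for lowercase aromatic atoms, an aromatic c carries 1 H when it has two neighbours and 0 H with three, and aromatic n carries 0 H:
  atom 1: O, bond orders sum to 1 (valence 2) → 1 H
  atom 2: C, bond orders sum to 4 (valence 4) → 0 H
  atom 3: O, bond orders sum to 2 (valence 2) → 0 H
  atom 4: aromatic c, 3 neighbours → 0 H
  atom 5: aromatic n, 2 neighbours → 0 H
  atom 6: aromatic c, 3 neighbours → 0 H
  atom 7: O, bond orders sum to 2 (valence 2) → 0 H
  atom 8: C, bond orders sum to 1 (valence 4) → 3 H
  atom 9: aromatic c, 2 neighbours → 1 H
  atom 10: aromatic c, 2 neighbours → 1 H
  atom 11: aromatic c, 3 neighbours → 0 H
  atom 12: Cl (halogen, monovalent) → 0 H
Total hydrogens: 6.

6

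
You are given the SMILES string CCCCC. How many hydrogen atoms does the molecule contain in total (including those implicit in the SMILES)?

Walk through each heavy atom and fill implicit hydrogens from standard valence (C 4, N 3, O 2, S 2, halogen 1):
  atom 1: C, bond orders sum to 1 (valence 4) → 3 H
  atom 2: C, bond orders sum to 2 (valence 4) → 2 H
  atom 3: C, bond orders sum to 2 (valence 4) → 2 H
  atom 4: C, bond orders sum to 2 (valence 4) → 2 H
  atom 5: C, bond orders sum to 1 (valence 4) → 3 H
Total hydrogens: 12.

12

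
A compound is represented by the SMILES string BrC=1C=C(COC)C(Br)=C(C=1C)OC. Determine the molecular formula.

C10H12Br2O2

Walk through each heavy atom and fill implicit hydrogens from standard valence (C 4, N 3, O 2, S 2, halogen 1):
  atom 1: Br (halogen, monovalent) → 0 H
  atom 2: C, bond orders sum to 4 (valence 4) → 0 H
  atom 3: C, bond orders sum to 3 (valence 4) → 1 H
  atom 4: C, bond orders sum to 4 (valence 4) → 0 H
  atom 5: C, bond orders sum to 2 (valence 4) → 2 H
  atom 6: O, bond orders sum to 2 (valence 2) → 0 H
  atom 7: C, bond orders sum to 1 (valence 4) → 3 H
  atom 8: C, bond orders sum to 4 (valence 4) → 0 H
  atom 9: Br (halogen, monovalent) → 0 H
  atom 10: C, bond orders sum to 4 (valence 4) → 0 H
  atom 11: C, bond orders sum to 4 (valence 4) → 0 H
  atom 12: C, bond orders sum to 1 (valence 4) → 3 H
  atom 13: O, bond orders sum to 2 (valence 2) → 0 H
  atom 14: C, bond orders sum to 1 (valence 4) → 3 H
Totals → C:10, H:12, Br:2, O:2.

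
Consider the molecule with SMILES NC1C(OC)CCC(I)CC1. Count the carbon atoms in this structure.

Count every carbon token in the SMILES (each C, including those in ring-closure positions and inside branches).
Carbon count: 8.

8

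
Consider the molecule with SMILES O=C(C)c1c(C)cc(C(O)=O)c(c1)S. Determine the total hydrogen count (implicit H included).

Walk through each heavy atom and fill implicit hydrogens from standard valence (C 4, N 3, O 2, S 2, halogen 1); for lowercase aromatic atoms, an aromatic c carries 1 H when it has two neighbours and 0 H with three, and aromatic n carries 0 H:
  atom 1: O, bond orders sum to 2 (valence 2) → 0 H
  atom 2: C, bond orders sum to 4 (valence 4) → 0 H
  atom 3: C, bond orders sum to 1 (valence 4) → 3 H
  atom 4: aromatic c, 3 neighbours → 0 H
  atom 5: aromatic c, 3 neighbours → 0 H
  atom 6: C, bond orders sum to 1 (valence 4) → 3 H
  atom 7: aromatic c, 2 neighbours → 1 H
  atom 8: aromatic c, 3 neighbours → 0 H
  atom 9: C, bond orders sum to 4 (valence 4) → 0 H
  atom 10: O, bond orders sum to 1 (valence 2) → 1 H
  atom 11: O, bond orders sum to 2 (valence 2) → 0 H
  atom 12: aromatic c, 3 neighbours → 0 H
  atom 13: aromatic c, 2 neighbours → 1 H
  atom 14: S, bond orders sum to 1 (valence 2) → 1 H
Total hydrogens: 10.

10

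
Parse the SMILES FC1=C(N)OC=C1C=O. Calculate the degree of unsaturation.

4

Molecular formula: C5H4FNO2.
DoU = (2C + 2 + N − H − X) / 2, where X is the halogen count and O/S are ignored.
    = (2·5 + 2 + 1 − 4 − 1) / 2 = 8 / 2 = 4.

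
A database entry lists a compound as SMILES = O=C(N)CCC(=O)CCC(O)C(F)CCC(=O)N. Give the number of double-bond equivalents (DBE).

Degree of unsaturation = (number of rings) + (number of π bonds).
Ring closures in the SMILES: 0.
π bonds: 3 double bonds (each 1 DoU) → 3 DoU from unsaturation.
Total DoU = 0 + 3 = 3.

3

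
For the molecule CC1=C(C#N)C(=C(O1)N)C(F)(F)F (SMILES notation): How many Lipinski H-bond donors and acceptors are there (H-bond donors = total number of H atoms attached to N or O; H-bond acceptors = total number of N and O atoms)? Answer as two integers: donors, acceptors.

2, 3

Donors: find every N or O and count the H atoms it carries.
  atom 5 (N): bond orders sum to 3 → 0 H
  atom 8 (O): bond orders sum to 2 → 0 H
  atom 9 (N): bond orders sum to 1 → 2 H
Lipinski HBD = 2.
Acceptors: N atoms = 2, O atoms = 1 → HBA = 3.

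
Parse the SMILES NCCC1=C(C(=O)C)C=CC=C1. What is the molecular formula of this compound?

C10H13NO

Walk through each heavy atom and fill implicit hydrogens from standard valence (C 4, N 3, O 2, S 2, halogen 1):
  atom 1: N, bond orders sum to 1 (valence 3) → 2 H
  atom 2: C, bond orders sum to 2 (valence 4) → 2 H
  atom 3: C, bond orders sum to 2 (valence 4) → 2 H
  atom 4: C, bond orders sum to 4 (valence 4) → 0 H
  atom 5: C, bond orders sum to 4 (valence 4) → 0 H
  atom 6: C, bond orders sum to 4 (valence 4) → 0 H
  atom 7: O, bond orders sum to 2 (valence 2) → 0 H
  atom 8: C, bond orders sum to 1 (valence 4) → 3 H
  atom 9: C, bond orders sum to 3 (valence 4) → 1 H
  atom 10: C, bond orders sum to 3 (valence 4) → 1 H
  atom 11: C, bond orders sum to 3 (valence 4) → 1 H
  atom 12: C, bond orders sum to 3 (valence 4) → 1 H
Totals → C:10, H:13, N:1, O:1.
In Hill order: C10H13NO.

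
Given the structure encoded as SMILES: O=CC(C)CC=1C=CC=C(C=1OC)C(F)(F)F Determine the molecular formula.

Walk through each heavy atom and fill implicit hydrogens from standard valence (C 4, N 3, O 2, S 2, halogen 1):
  atom 1: O, bond orders sum to 2 (valence 2) → 0 H
  atom 2: C, bond orders sum to 3 (valence 4) → 1 H
  atom 3: C, bond orders sum to 3 (valence 4) → 1 H
  atom 4: C, bond orders sum to 1 (valence 4) → 3 H
  atom 5: C, bond orders sum to 2 (valence 4) → 2 H
  atom 6: C, bond orders sum to 4 (valence 4) → 0 H
  atom 7: C, bond orders sum to 3 (valence 4) → 1 H
  atom 8: C, bond orders sum to 3 (valence 4) → 1 H
  atom 9: C, bond orders sum to 3 (valence 4) → 1 H
  atom 10: C, bond orders sum to 4 (valence 4) → 0 H
  atom 11: C, bond orders sum to 4 (valence 4) → 0 H
  atom 12: O, bond orders sum to 2 (valence 2) → 0 H
  atom 13: C, bond orders sum to 1 (valence 4) → 3 H
  atom 14: C, bond orders sum to 4 (valence 4) → 0 H
  atom 15: F (halogen, monovalent) → 0 H
  atom 16: F (halogen, monovalent) → 0 H
  atom 17: F (halogen, monovalent) → 0 H
Totals → C:12, H:13, F:3, O:2.
In Hill order: C12H13F3O2.

C12H13F3O2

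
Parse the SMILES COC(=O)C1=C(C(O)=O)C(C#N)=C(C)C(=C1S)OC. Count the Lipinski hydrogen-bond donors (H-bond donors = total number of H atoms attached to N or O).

1

Donors: find every N or O and count the H atoms it carries.
  atom 2 (O): bond orders sum to 2 → 0 H
  atom 4 (O): bond orders sum to 2 → 0 H
  atom 8 (O): bond orders sum to 1 → 1 H
  atom 9 (O): bond orders sum to 2 → 0 H
  atom 12 (N): bond orders sum to 3 → 0 H
  atom 18 (O): bond orders sum to 2 → 0 H
Lipinski HBD = 1.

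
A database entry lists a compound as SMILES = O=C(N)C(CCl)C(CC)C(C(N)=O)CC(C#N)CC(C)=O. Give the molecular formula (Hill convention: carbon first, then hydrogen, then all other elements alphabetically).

C14H22ClN3O3

Walk through each heavy atom and fill implicit hydrogens from standard valence (C 4, N 3, O 2, S 2, halogen 1):
  atom 1: O, bond orders sum to 2 (valence 2) → 0 H
  atom 2: C, bond orders sum to 4 (valence 4) → 0 H
  atom 3: N, bond orders sum to 1 (valence 3) → 2 H
  atom 4: C, bond orders sum to 3 (valence 4) → 1 H
  atom 5: C, bond orders sum to 2 (valence 4) → 2 H
  atom 6: Cl (halogen, monovalent) → 0 H
  atom 7: C, bond orders sum to 3 (valence 4) → 1 H
  atom 8: C, bond orders sum to 2 (valence 4) → 2 H
  atom 9: C, bond orders sum to 1 (valence 4) → 3 H
  atom 10: C, bond orders sum to 3 (valence 4) → 1 H
  atom 11: C, bond orders sum to 4 (valence 4) → 0 H
  atom 12: N, bond orders sum to 1 (valence 3) → 2 H
  atom 13: O, bond orders sum to 2 (valence 2) → 0 H
  atom 14: C, bond orders sum to 2 (valence 4) → 2 H
  atom 15: C, bond orders sum to 3 (valence 4) → 1 H
  atom 16: C, bond orders sum to 4 (valence 4) → 0 H
  atom 17: N, bond orders sum to 3 (valence 3) → 0 H
  atom 18: C, bond orders sum to 2 (valence 4) → 2 H
  atom 19: C, bond orders sum to 4 (valence 4) → 0 H
  atom 20: C, bond orders sum to 1 (valence 4) → 3 H
  atom 21: O, bond orders sum to 2 (valence 2) → 0 H
Totals → C:14, H:22, Cl:1, N:3, O:3.
In Hill order: C14H22ClN3O3.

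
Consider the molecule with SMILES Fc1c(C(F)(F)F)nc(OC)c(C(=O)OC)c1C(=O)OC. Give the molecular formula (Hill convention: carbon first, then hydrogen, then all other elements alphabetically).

C11H9F4NO5

Walk through each heavy atom and fill implicit hydrogens from standard valence (C 4, N 3, O 2, S 2, halogen 1); for lowercase aromatic atoms, an aromatic c carries 1 H when it has two neighbours and 0 H with three, and aromatic n carries 0 H:
  atom 1: F (halogen, monovalent) → 0 H
  atom 2: aromatic c, 3 neighbours → 0 H
  atom 3: aromatic c, 3 neighbours → 0 H
  atom 4: C, bond orders sum to 4 (valence 4) → 0 H
  atom 5: F (halogen, monovalent) → 0 H
  atom 6: F (halogen, monovalent) → 0 H
  atom 7: F (halogen, monovalent) → 0 H
  atom 8: aromatic n, 2 neighbours → 0 H
  atom 9: aromatic c, 3 neighbours → 0 H
  atom 10: O, bond orders sum to 2 (valence 2) → 0 H
  atom 11: C, bond orders sum to 1 (valence 4) → 3 H
  atom 12: aromatic c, 3 neighbours → 0 H
  atom 13: C, bond orders sum to 4 (valence 4) → 0 H
  atom 14: O, bond orders sum to 2 (valence 2) → 0 H
  atom 15: O, bond orders sum to 2 (valence 2) → 0 H
  atom 16: C, bond orders sum to 1 (valence 4) → 3 H
  atom 17: aromatic c, 3 neighbours → 0 H
  atom 18: C, bond orders sum to 4 (valence 4) → 0 H
  atom 19: O, bond orders sum to 2 (valence 2) → 0 H
  atom 20: O, bond orders sum to 2 (valence 2) → 0 H
  atom 21: C, bond orders sum to 1 (valence 4) → 3 H
Totals → C:11, H:9, F:4, N:1, O:5.
In Hill order: C11H9F4NO5.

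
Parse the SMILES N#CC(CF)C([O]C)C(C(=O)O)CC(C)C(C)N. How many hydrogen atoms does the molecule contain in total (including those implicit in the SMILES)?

Walk through each heavy atom and fill implicit hydrogens from standard valence (C 4, N 3, O 2, S 2, halogen 1):
  atom 1: N, bond orders sum to 3 (valence 3) → 0 H
  atom 2: C, bond orders sum to 4 (valence 4) → 0 H
  atom 3: C, bond orders sum to 3 (valence 4) → 1 H
  atom 4: C, bond orders sum to 2 (valence 4) → 2 H
  atom 5: F (halogen, monovalent) → 0 H
  atom 6: C, bond orders sum to 3 (valence 4) → 1 H
  atom 7: O with explicit H count 0
  atom 8: C, bond orders sum to 1 (valence 4) → 3 H
  atom 9: C, bond orders sum to 3 (valence 4) → 1 H
  atom 10: C, bond orders sum to 4 (valence 4) → 0 H
  atom 11: O, bond orders sum to 2 (valence 2) → 0 H
  atom 12: O, bond orders sum to 1 (valence 2) → 1 H
  atom 13: C, bond orders sum to 2 (valence 4) → 2 H
  atom 14: C, bond orders sum to 3 (valence 4) → 1 H
  atom 15: C, bond orders sum to 1 (valence 4) → 3 H
  atom 16: C, bond orders sum to 3 (valence 4) → 1 H
  atom 17: C, bond orders sum to 1 (valence 4) → 3 H
  atom 18: N, bond orders sum to 1 (valence 3) → 2 H
Total hydrogens: 21.

21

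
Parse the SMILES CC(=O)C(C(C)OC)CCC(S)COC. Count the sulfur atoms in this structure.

1

Scan the SMILES for S atoms (remember two-letter symbols like Cl and Br are single atoms).
Sulfur count: 1.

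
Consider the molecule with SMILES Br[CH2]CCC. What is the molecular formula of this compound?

C4H9Br

Walk through each heavy atom and fill implicit hydrogens from standard valence (C 4, N 3, O 2, S 2, halogen 1):
  atom 1: Br (halogen, monovalent) → 0 H
  atom 2: C with explicit H count 2
  atom 3: C, bond orders sum to 2 (valence 4) → 2 H
  atom 4: C, bond orders sum to 2 (valence 4) → 2 H
  atom 5: C, bond orders sum to 1 (valence 4) → 3 H
Totals → C:4, H:9, Br:1.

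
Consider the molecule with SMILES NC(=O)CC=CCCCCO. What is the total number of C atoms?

8

Count every carbon token in the SMILES (each C, including those in ring-closure positions and inside branches).
Carbon count: 8.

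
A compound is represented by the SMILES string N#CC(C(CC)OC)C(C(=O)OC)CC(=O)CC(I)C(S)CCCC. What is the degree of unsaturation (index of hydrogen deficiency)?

Degree of unsaturation = (number of rings) + (number of π bonds).
Ring closures in the SMILES: 0.
π bonds: 2 double bonds (each 1 DoU), 1 triple bond (each 2 DoU) → 4 DoU from unsaturation.
Total DoU = 0 + 4 = 4.

4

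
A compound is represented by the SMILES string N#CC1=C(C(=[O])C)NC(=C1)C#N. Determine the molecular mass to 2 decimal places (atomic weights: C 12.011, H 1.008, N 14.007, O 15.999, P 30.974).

First, the molecular formula is C8H5N3O (counting implicit H from valence).
  C: 8 × 12.011 = 96.088
  H: 5 × 1.008 = 5.040
  N: 3 × 14.007 = 42.021
  O: 1 × 15.999 = 15.999
Sum: 8×12.011 + 5×1.008 + 3×14.007 + 1×15.999 = 159.148 → 159.15 g/mol.

159.15 g/mol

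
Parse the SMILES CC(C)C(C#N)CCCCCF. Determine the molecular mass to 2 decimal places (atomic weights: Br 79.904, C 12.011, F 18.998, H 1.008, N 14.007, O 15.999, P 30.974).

171.26 g/mol

First, the molecular formula is C10H18FN (counting implicit H from valence).
  C: 10 × 12.011 = 120.110
  F: 1 × 18.998 = 18.998
  H: 18 × 1.008 = 18.144
  N: 1 × 14.007 = 14.007
Sum: 10×12.011 + 1×18.998 + 18×1.008 + 1×14.007 = 171.259 → 171.26 g/mol.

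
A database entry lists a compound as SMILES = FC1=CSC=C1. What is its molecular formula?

Walk through each heavy atom and fill implicit hydrogens from standard valence (C 4, N 3, O 2, S 2, halogen 1):
  atom 1: F (halogen, monovalent) → 0 H
  atom 2: C, bond orders sum to 4 (valence 4) → 0 H
  atom 3: C, bond orders sum to 3 (valence 4) → 1 H
  atom 4: S, bond orders sum to 2 (valence 2) → 0 H
  atom 5: C, bond orders sum to 3 (valence 4) → 1 H
  atom 6: C, bond orders sum to 3 (valence 4) → 1 H
Totals → C:4, H:3, F:1, S:1.

C4H3FS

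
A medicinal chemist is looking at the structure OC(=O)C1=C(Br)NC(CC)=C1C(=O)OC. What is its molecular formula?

C9H10BrNO4

Walk through each heavy atom and fill implicit hydrogens from standard valence (C 4, N 3, O 2, S 2, halogen 1):
  atom 1: O, bond orders sum to 1 (valence 2) → 1 H
  atom 2: C, bond orders sum to 4 (valence 4) → 0 H
  atom 3: O, bond orders sum to 2 (valence 2) → 0 H
  atom 4: C, bond orders sum to 4 (valence 4) → 0 H
  atom 5: C, bond orders sum to 4 (valence 4) → 0 H
  atom 6: Br (halogen, monovalent) → 0 H
  atom 7: N, bond orders sum to 2 (valence 3) → 1 H
  atom 8: C, bond orders sum to 4 (valence 4) → 0 H
  atom 9: C, bond orders sum to 2 (valence 4) → 2 H
  atom 10: C, bond orders sum to 1 (valence 4) → 3 H
  atom 11: C, bond orders sum to 4 (valence 4) → 0 H
  atom 12: C, bond orders sum to 4 (valence 4) → 0 H
  atom 13: O, bond orders sum to 2 (valence 2) → 0 H
  atom 14: O, bond orders sum to 2 (valence 2) → 0 H
  atom 15: C, bond orders sum to 1 (valence 4) → 3 H
Totals → C:9, H:10, Br:1, N:1, O:4.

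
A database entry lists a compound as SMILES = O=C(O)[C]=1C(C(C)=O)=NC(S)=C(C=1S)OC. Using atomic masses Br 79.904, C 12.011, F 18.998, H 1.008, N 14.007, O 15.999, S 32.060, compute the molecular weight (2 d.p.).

259.29 g/mol

First, the molecular formula is C9H9NO4S2 (counting implicit H from valence).
  C: 9 × 12.011 = 108.099
  H: 9 × 1.008 = 9.072
  N: 1 × 14.007 = 14.007
  O: 4 × 15.999 = 63.996
  S: 2 × 32.060 = 64.120
Sum: 9×12.011 + 9×1.008 + 1×14.007 + 4×15.999 + 2×32.060 = 259.294 → 259.29 g/mol.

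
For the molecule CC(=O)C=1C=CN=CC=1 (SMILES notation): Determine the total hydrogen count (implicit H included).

7

Walk through each heavy atom and fill implicit hydrogens from standard valence (C 4, N 3, O 2, S 2, halogen 1):
  atom 1: C, bond orders sum to 1 (valence 4) → 3 H
  atom 2: C, bond orders sum to 4 (valence 4) → 0 H
  atom 3: O, bond orders sum to 2 (valence 2) → 0 H
  atom 4: C, bond orders sum to 4 (valence 4) → 0 H
  atom 5: C, bond orders sum to 3 (valence 4) → 1 H
  atom 6: C, bond orders sum to 3 (valence 4) → 1 H
  atom 7: N, bond orders sum to 3 (valence 3) → 0 H
  atom 8: C, bond orders sum to 3 (valence 4) → 1 H
  atom 9: C, bond orders sum to 3 (valence 4) → 1 H
Total hydrogens: 7.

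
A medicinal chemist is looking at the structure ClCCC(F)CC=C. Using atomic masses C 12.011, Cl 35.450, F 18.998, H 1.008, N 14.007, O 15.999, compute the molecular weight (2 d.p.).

First, the molecular formula is C6H10ClF (counting implicit H from valence).
  C: 6 × 12.011 = 72.066
  Cl: 1 × 35.450 = 35.450
  F: 1 × 18.998 = 18.998
  H: 10 × 1.008 = 10.080
Sum: 6×12.011 + 1×35.450 + 1×18.998 + 10×1.008 = 136.594 → 136.59 g/mol.

136.59 g/mol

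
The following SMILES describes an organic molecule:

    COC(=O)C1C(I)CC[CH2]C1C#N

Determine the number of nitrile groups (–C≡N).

1

The nitrile motif appears at heavy-atom position 12 in the SMILES.
Other groups present: 1 ester.
Nitrile count: 1.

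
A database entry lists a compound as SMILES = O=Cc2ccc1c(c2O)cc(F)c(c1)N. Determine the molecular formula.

Walk through each heavy atom and fill implicit hydrogens from standard valence (C 4, N 3, O 2, S 2, halogen 1); for lowercase aromatic atoms, an aromatic c carries 1 H when it has two neighbours and 0 H with three, and aromatic n carries 0 H:
  atom 1: O, bond orders sum to 2 (valence 2) → 0 H
  atom 2: C, bond orders sum to 3 (valence 4) → 1 H
  atom 3: aromatic c, 3 neighbours → 0 H
  atom 4: aromatic c, 2 neighbours → 1 H
  atom 5: aromatic c, 2 neighbours → 1 H
  atom 6: aromatic c, 3 neighbours → 0 H
  atom 7: aromatic c, 3 neighbours → 0 H
  atom 8: aromatic c, 3 neighbours → 0 H
  atom 9: O, bond orders sum to 1 (valence 2) → 1 H
  atom 10: aromatic c, 2 neighbours → 1 H
  atom 11: aromatic c, 3 neighbours → 0 H
  atom 12: F (halogen, monovalent) → 0 H
  atom 13: aromatic c, 3 neighbours → 0 H
  atom 14: aromatic c, 2 neighbours → 1 H
  atom 15: N, bond orders sum to 1 (valence 3) → 2 H
Totals → C:11, H:8, F:1, N:1, O:2.
In Hill order: C11H8FNO2.

C11H8FNO2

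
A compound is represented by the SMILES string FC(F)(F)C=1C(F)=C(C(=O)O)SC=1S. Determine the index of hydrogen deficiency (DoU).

4

Degree of unsaturation = (number of rings) + (number of π bonds).
Ring closures in the SMILES: 1.
π bonds: 3 double bonds (each 1 DoU) → 3 DoU from unsaturation.
Total DoU = 1 + 3 = 4.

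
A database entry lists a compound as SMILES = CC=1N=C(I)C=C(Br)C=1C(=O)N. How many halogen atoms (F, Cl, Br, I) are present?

Halogen atoms appear at heavy-atom positions 5, 8 (1×Br, 1×I).
Other groups present: 1 amide.
Halogen count: 2.

2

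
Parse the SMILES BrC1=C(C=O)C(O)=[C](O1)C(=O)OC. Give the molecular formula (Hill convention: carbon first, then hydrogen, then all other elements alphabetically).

C7H5BrO5

Walk through each heavy atom and fill implicit hydrogens from standard valence (C 4, N 3, O 2, S 2, halogen 1):
  atom 1: Br (halogen, monovalent) → 0 H
  atom 2: C, bond orders sum to 4 (valence 4) → 0 H
  atom 3: C, bond orders sum to 4 (valence 4) → 0 H
  atom 4: C, bond orders sum to 3 (valence 4) → 1 H
  atom 5: O, bond orders sum to 2 (valence 2) → 0 H
  atom 6: C, bond orders sum to 4 (valence 4) → 0 H
  atom 7: O, bond orders sum to 1 (valence 2) → 1 H
  atom 8: C with explicit H count 0
  atom 9: O, bond orders sum to 2 (valence 2) → 0 H
  atom 10: C, bond orders sum to 4 (valence 4) → 0 H
  atom 11: O, bond orders sum to 2 (valence 2) → 0 H
  atom 12: O, bond orders sum to 2 (valence 2) → 0 H
  atom 13: C, bond orders sum to 1 (valence 4) → 3 H
Totals → C:7, H:5, Br:1, O:5.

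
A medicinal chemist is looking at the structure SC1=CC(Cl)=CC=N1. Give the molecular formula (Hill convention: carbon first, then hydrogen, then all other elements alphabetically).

Walk through each heavy atom and fill implicit hydrogens from standard valence (C 4, N 3, O 2, S 2, halogen 1):
  atom 1: S, bond orders sum to 1 (valence 2) → 1 H
  atom 2: C, bond orders sum to 4 (valence 4) → 0 H
  atom 3: C, bond orders sum to 3 (valence 4) → 1 H
  atom 4: C, bond orders sum to 4 (valence 4) → 0 H
  atom 5: Cl (halogen, monovalent) → 0 H
  atom 6: C, bond orders sum to 3 (valence 4) → 1 H
  atom 7: C, bond orders sum to 3 (valence 4) → 1 H
  atom 8: N, bond orders sum to 3 (valence 3) → 0 H
Totals → C:5, H:4, Cl:1, N:1, S:1.

C5H4ClNS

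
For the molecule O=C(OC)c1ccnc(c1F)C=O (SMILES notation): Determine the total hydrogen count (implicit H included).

Walk through each heavy atom and fill implicit hydrogens from standard valence (C 4, N 3, O 2, S 2, halogen 1); for lowercase aromatic atoms, an aromatic c carries 1 H when it has two neighbours and 0 H with three, and aromatic n carries 0 H:
  atom 1: O, bond orders sum to 2 (valence 2) → 0 H
  atom 2: C, bond orders sum to 4 (valence 4) → 0 H
  atom 3: O, bond orders sum to 2 (valence 2) → 0 H
  atom 4: C, bond orders sum to 1 (valence 4) → 3 H
  atom 5: aromatic c, 3 neighbours → 0 H
  atom 6: aromatic c, 2 neighbours → 1 H
  atom 7: aromatic c, 2 neighbours → 1 H
  atom 8: aromatic n, 2 neighbours → 0 H
  atom 9: aromatic c, 3 neighbours → 0 H
  atom 10: aromatic c, 3 neighbours → 0 H
  atom 11: F (halogen, monovalent) → 0 H
  atom 12: C, bond orders sum to 3 (valence 4) → 1 H
  atom 13: O, bond orders sum to 2 (valence 2) → 0 H
Total hydrogens: 6.

6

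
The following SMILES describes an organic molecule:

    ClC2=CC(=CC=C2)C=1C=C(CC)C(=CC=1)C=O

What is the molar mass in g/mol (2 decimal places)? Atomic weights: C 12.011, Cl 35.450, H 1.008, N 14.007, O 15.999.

First, the molecular formula is C15H13ClO (counting implicit H from valence).
  C: 15 × 12.011 = 180.165
  Cl: 1 × 35.450 = 35.450
  H: 13 × 1.008 = 13.104
  O: 1 × 15.999 = 15.999
Sum: 15×12.011 + 1×35.450 + 13×1.008 + 1×15.999 = 244.718 → 244.72 g/mol.

244.72 g/mol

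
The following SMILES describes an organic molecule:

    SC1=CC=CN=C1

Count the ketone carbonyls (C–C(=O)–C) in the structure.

Scan the SMILES for the ketone motif — none present.
Groups that are present: 1 thiol.

0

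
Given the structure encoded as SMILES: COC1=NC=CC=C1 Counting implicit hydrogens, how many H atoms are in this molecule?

Walk through each heavy atom and fill implicit hydrogens from standard valence (C 4, N 3, O 2, S 2, halogen 1):
  atom 1: C, bond orders sum to 1 (valence 4) → 3 H
  atom 2: O, bond orders sum to 2 (valence 2) → 0 H
  atom 3: C, bond orders sum to 4 (valence 4) → 0 H
  atom 4: N, bond orders sum to 3 (valence 3) → 0 H
  atom 5: C, bond orders sum to 3 (valence 4) → 1 H
  atom 6: C, bond orders sum to 3 (valence 4) → 1 H
  atom 7: C, bond orders sum to 3 (valence 4) → 1 H
  atom 8: C, bond orders sum to 3 (valence 4) → 1 H
Total hydrogens: 7.

7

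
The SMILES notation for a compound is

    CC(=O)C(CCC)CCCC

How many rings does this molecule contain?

In SMILES, each pair of matching ring-closure digits denotes one ring-closing bond; the number of such bonds equals the number of independent rings.
Ring-closure bonds here: 0.

0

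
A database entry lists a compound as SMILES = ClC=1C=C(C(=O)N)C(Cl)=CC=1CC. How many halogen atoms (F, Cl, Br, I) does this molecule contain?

2

Halogen atoms appear at heavy-atom positions 1, 9 (2×Cl).
Other groups present: 1 amide.
Halogen count: 2.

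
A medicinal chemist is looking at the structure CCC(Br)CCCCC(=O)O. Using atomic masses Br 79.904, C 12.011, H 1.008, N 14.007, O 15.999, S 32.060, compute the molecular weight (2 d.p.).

223.11 g/mol

First, the molecular formula is C8H15BrO2 (counting implicit H from valence).
  Br: 1 × 79.904 = 79.904
  C: 8 × 12.011 = 96.088
  H: 15 × 1.008 = 15.120
  O: 2 × 15.999 = 31.998
Sum: 1×79.904 + 8×12.011 + 15×1.008 + 2×15.999 = 223.110 → 223.11 g/mol.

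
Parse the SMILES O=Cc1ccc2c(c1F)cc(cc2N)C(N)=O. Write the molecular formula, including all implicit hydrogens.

Walk through each heavy atom and fill implicit hydrogens from standard valence (C 4, N 3, O 2, S 2, halogen 1); for lowercase aromatic atoms, an aromatic c carries 1 H when it has two neighbours and 0 H with three, and aromatic n carries 0 H:
  atom 1: O, bond orders sum to 2 (valence 2) → 0 H
  atom 2: C, bond orders sum to 3 (valence 4) → 1 H
  atom 3: aromatic c, 3 neighbours → 0 H
  atom 4: aromatic c, 2 neighbours → 1 H
  atom 5: aromatic c, 2 neighbours → 1 H
  atom 6: aromatic c, 3 neighbours → 0 H
  atom 7: aromatic c, 3 neighbours → 0 H
  atom 8: aromatic c, 3 neighbours → 0 H
  atom 9: F (halogen, monovalent) → 0 H
  atom 10: aromatic c, 2 neighbours → 1 H
  atom 11: aromatic c, 3 neighbours → 0 H
  atom 12: aromatic c, 2 neighbours → 1 H
  atom 13: aromatic c, 3 neighbours → 0 H
  atom 14: N, bond orders sum to 1 (valence 3) → 2 H
  atom 15: C, bond orders sum to 4 (valence 4) → 0 H
  atom 16: N, bond orders sum to 1 (valence 3) → 2 H
  atom 17: O, bond orders sum to 2 (valence 2) → 0 H
Totals → C:12, H:9, F:1, N:2, O:2.

C12H9FN2O2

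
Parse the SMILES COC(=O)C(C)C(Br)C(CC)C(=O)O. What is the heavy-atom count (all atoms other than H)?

Every atom symbol written in the SMILES (organic subset) is one heavy atom; implicit H are not written.
Heavy atoms by element → Br:1, C:9, O:4.
Total: 14.

14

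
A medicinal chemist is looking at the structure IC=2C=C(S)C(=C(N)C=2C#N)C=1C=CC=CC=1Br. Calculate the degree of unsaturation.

Molecular formula: C13H8BrIN2S.
DoU = (2C + 2 + N − H − X) / 2, where X is the halogen count and O/S are ignored.
    = (2·13 + 2 + 2 − 8 − 2) / 2 = 20 / 2 = 10.

10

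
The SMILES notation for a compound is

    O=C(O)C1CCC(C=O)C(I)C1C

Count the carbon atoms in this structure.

Count every carbon token in the SMILES (each C, including those in ring-closure positions and inside branches).
Carbon count: 9.

9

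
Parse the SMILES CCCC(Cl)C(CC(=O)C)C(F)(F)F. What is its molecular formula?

Walk through each heavy atom and fill implicit hydrogens from standard valence (C 4, N 3, O 2, S 2, halogen 1):
  atom 1: C, bond orders sum to 1 (valence 4) → 3 H
  atom 2: C, bond orders sum to 2 (valence 4) → 2 H
  atom 3: C, bond orders sum to 2 (valence 4) → 2 H
  atom 4: C, bond orders sum to 3 (valence 4) → 1 H
  atom 5: Cl (halogen, monovalent) → 0 H
  atom 6: C, bond orders sum to 3 (valence 4) → 1 H
  atom 7: C, bond orders sum to 2 (valence 4) → 2 H
  atom 8: C, bond orders sum to 4 (valence 4) → 0 H
  atom 9: O, bond orders sum to 2 (valence 2) → 0 H
  atom 10: C, bond orders sum to 1 (valence 4) → 3 H
  atom 11: C, bond orders sum to 4 (valence 4) → 0 H
  atom 12: F (halogen, monovalent) → 0 H
  atom 13: F (halogen, monovalent) → 0 H
  atom 14: F (halogen, monovalent) → 0 H
Totals → C:9, H:14, Cl:1, F:3, O:1.
In Hill order: C9H14ClF3O.

C9H14ClF3O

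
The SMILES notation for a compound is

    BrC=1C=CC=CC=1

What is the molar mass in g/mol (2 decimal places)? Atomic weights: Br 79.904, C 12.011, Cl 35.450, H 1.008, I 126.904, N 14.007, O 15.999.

First, the molecular formula is C6H5Br (counting implicit H from valence).
  Br: 1 × 79.904 = 79.904
  C: 6 × 12.011 = 72.066
  H: 5 × 1.008 = 5.040
Sum: 1×79.904 + 6×12.011 + 5×1.008 = 157.010 → 157.01 g/mol.

157.01 g/mol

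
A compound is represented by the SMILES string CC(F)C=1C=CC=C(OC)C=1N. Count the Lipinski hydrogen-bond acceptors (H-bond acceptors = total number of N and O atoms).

N atoms: 1; O atoms: 1.
Lipinski HBA = 1 + 1 = 2.

2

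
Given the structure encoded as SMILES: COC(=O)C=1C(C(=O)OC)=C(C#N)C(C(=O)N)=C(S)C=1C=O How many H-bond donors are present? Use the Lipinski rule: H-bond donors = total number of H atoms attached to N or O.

Donors: find every N or O and count the H atoms it carries.
  atom 2 (O): bond orders sum to 2 → 0 H
  atom 4 (O): bond orders sum to 2 → 0 H
  atom 8 (O): bond orders sum to 2 → 0 H
  atom 9 (O): bond orders sum to 2 → 0 H
  atom 13 (N): bond orders sum to 3 → 0 H
  atom 16 (O): bond orders sum to 2 → 0 H
  atom 17 (N): bond orders sum to 1 → 2 H
  atom 22 (O): bond orders sum to 2 → 0 H
Lipinski HBD = 2.

2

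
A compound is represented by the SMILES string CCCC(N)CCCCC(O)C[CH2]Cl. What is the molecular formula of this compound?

Walk through each heavy atom and fill implicit hydrogens from standard valence (C 4, N 3, O 2, S 2, halogen 1):
  atom 1: C, bond orders sum to 1 (valence 4) → 3 H
  atom 2: C, bond orders sum to 2 (valence 4) → 2 H
  atom 3: C, bond orders sum to 2 (valence 4) → 2 H
  atom 4: C, bond orders sum to 3 (valence 4) → 1 H
  atom 5: N, bond orders sum to 1 (valence 3) → 2 H
  atom 6: C, bond orders sum to 2 (valence 4) → 2 H
  atom 7: C, bond orders sum to 2 (valence 4) → 2 H
  atom 8: C, bond orders sum to 2 (valence 4) → 2 H
  atom 9: C, bond orders sum to 2 (valence 4) → 2 H
  atom 10: C, bond orders sum to 3 (valence 4) → 1 H
  atom 11: O, bond orders sum to 1 (valence 2) → 1 H
  atom 12: C, bond orders sum to 2 (valence 4) → 2 H
  atom 13: C with explicit H count 2
  atom 14: Cl (halogen, monovalent) → 0 H
Totals → C:11, H:24, Cl:1, N:1, O:1.

C11H24ClNO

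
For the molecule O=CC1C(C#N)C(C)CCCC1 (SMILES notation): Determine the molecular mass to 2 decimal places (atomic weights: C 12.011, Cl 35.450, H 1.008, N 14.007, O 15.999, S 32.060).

First, the molecular formula is C10H15NO (counting implicit H from valence).
  C: 10 × 12.011 = 120.110
  H: 15 × 1.008 = 15.120
  N: 1 × 14.007 = 14.007
  O: 1 × 15.999 = 15.999
Sum: 10×12.011 + 15×1.008 + 1×14.007 + 1×15.999 = 165.236 → 165.24 g/mol.

165.24 g/mol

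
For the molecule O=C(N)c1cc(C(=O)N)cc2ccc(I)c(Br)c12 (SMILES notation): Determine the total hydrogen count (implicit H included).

8

Walk through each heavy atom and fill implicit hydrogens from standard valence (C 4, N 3, O 2, S 2, halogen 1); for lowercase aromatic atoms, an aromatic c carries 1 H when it has two neighbours and 0 H with three, and aromatic n carries 0 H:
  atom 1: O, bond orders sum to 2 (valence 2) → 0 H
  atom 2: C, bond orders sum to 4 (valence 4) → 0 H
  atom 3: N, bond orders sum to 1 (valence 3) → 2 H
  atom 4: aromatic c, 3 neighbours → 0 H
  atom 5: aromatic c, 2 neighbours → 1 H
  atom 6: aromatic c, 3 neighbours → 0 H
  atom 7: C, bond orders sum to 4 (valence 4) → 0 H
  atom 8: O, bond orders sum to 2 (valence 2) → 0 H
  atom 9: N, bond orders sum to 1 (valence 3) → 2 H
  atom 10: aromatic c, 2 neighbours → 1 H
  atom 11: aromatic c, 3 neighbours → 0 H
  atom 12: aromatic c, 2 neighbours → 1 H
  atom 13: aromatic c, 2 neighbours → 1 H
  atom 14: aromatic c, 3 neighbours → 0 H
  atom 15: I (halogen, monovalent) → 0 H
  atom 16: aromatic c, 3 neighbours → 0 H
  atom 17: Br (halogen, monovalent) → 0 H
  atom 18: aromatic c, 3 neighbours → 0 H
Total hydrogens: 8.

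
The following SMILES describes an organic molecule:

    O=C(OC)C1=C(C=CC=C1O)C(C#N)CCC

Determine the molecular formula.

Walk through each heavy atom and fill implicit hydrogens from standard valence (C 4, N 3, O 2, S 2, halogen 1):
  atom 1: O, bond orders sum to 2 (valence 2) → 0 H
  atom 2: C, bond orders sum to 4 (valence 4) → 0 H
  atom 3: O, bond orders sum to 2 (valence 2) → 0 H
  atom 4: C, bond orders sum to 1 (valence 4) → 3 H
  atom 5: C, bond orders sum to 4 (valence 4) → 0 H
  atom 6: C, bond orders sum to 4 (valence 4) → 0 H
  atom 7: C, bond orders sum to 3 (valence 4) → 1 H
  atom 8: C, bond orders sum to 3 (valence 4) → 1 H
  atom 9: C, bond orders sum to 3 (valence 4) → 1 H
  atom 10: C, bond orders sum to 4 (valence 4) → 0 H
  atom 11: O, bond orders sum to 1 (valence 2) → 1 H
  atom 12: C, bond orders sum to 3 (valence 4) → 1 H
  atom 13: C, bond orders sum to 4 (valence 4) → 0 H
  atom 14: N, bond orders sum to 3 (valence 3) → 0 H
  atom 15: C, bond orders sum to 2 (valence 4) → 2 H
  atom 16: C, bond orders sum to 2 (valence 4) → 2 H
  atom 17: C, bond orders sum to 1 (valence 4) → 3 H
Totals → C:13, H:15, N:1, O:3.
In Hill order: C13H15NO3.

C13H15NO3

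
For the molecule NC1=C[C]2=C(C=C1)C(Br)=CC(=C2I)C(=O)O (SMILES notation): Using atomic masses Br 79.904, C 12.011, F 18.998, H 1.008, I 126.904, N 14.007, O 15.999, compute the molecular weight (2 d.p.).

First, the molecular formula is C11H7BrINO2 (counting implicit H from valence).
  Br: 1 × 79.904 = 79.904
  C: 11 × 12.011 = 132.121
  H: 7 × 1.008 = 7.056
  I: 1 × 126.904 = 126.904
  N: 1 × 14.007 = 14.007
  O: 2 × 15.999 = 31.998
Sum: 1×79.904 + 11×12.011 + 7×1.008 + 1×126.904 + 1×14.007 + 2×15.999 = 391.990 → 391.99 g/mol.

391.99 g/mol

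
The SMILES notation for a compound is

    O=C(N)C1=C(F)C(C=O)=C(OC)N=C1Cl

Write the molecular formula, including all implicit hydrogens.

C8H6ClFN2O3

Walk through each heavy atom and fill implicit hydrogens from standard valence (C 4, N 3, O 2, S 2, halogen 1):
  atom 1: O, bond orders sum to 2 (valence 2) → 0 H
  atom 2: C, bond orders sum to 4 (valence 4) → 0 H
  atom 3: N, bond orders sum to 1 (valence 3) → 2 H
  atom 4: C, bond orders sum to 4 (valence 4) → 0 H
  atom 5: C, bond orders sum to 4 (valence 4) → 0 H
  atom 6: F (halogen, monovalent) → 0 H
  atom 7: C, bond orders sum to 4 (valence 4) → 0 H
  atom 8: C, bond orders sum to 3 (valence 4) → 1 H
  atom 9: O, bond orders sum to 2 (valence 2) → 0 H
  atom 10: C, bond orders sum to 4 (valence 4) → 0 H
  atom 11: O, bond orders sum to 2 (valence 2) → 0 H
  atom 12: C, bond orders sum to 1 (valence 4) → 3 H
  atom 13: N, bond orders sum to 3 (valence 3) → 0 H
  atom 14: C, bond orders sum to 4 (valence 4) → 0 H
  atom 15: Cl (halogen, monovalent) → 0 H
Totals → C:8, H:6, Cl:1, F:1, N:2, O:3.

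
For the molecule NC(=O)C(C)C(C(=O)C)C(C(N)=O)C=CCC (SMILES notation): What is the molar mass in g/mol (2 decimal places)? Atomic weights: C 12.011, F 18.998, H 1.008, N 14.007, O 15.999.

240.30 g/mol

First, the molecular formula is C12H20N2O3 (counting implicit H from valence).
  C: 12 × 12.011 = 144.132
  H: 20 × 1.008 = 20.160
  N: 2 × 14.007 = 28.014
  O: 3 × 15.999 = 47.997
Sum: 12×12.011 + 20×1.008 + 2×14.007 + 3×15.999 = 240.303 → 240.30 g/mol.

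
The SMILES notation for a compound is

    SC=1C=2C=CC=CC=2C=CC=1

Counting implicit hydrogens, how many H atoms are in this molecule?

Walk through each heavy atom and fill implicit hydrogens from standard valence (C 4, N 3, O 2, S 2, halogen 1):
  atom 1: S, bond orders sum to 1 (valence 2) → 1 H
  atom 2: C, bond orders sum to 4 (valence 4) → 0 H
  atom 3: C, bond orders sum to 4 (valence 4) → 0 H
  atom 4: C, bond orders sum to 3 (valence 4) → 1 H
  atom 5: C, bond orders sum to 3 (valence 4) → 1 H
  atom 6: C, bond orders sum to 3 (valence 4) → 1 H
  atom 7: C, bond orders sum to 3 (valence 4) → 1 H
  atom 8: C, bond orders sum to 4 (valence 4) → 0 H
  atom 9: C, bond orders sum to 3 (valence 4) → 1 H
  atom 10: C, bond orders sum to 3 (valence 4) → 1 H
  atom 11: C, bond orders sum to 3 (valence 4) → 1 H
Total hydrogens: 8.

8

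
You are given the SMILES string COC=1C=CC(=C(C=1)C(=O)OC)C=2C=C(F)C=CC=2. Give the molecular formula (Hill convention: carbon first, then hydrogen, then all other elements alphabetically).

C15H13FO3

Walk through each heavy atom and fill implicit hydrogens from standard valence (C 4, N 3, O 2, S 2, halogen 1):
  atom 1: C, bond orders sum to 1 (valence 4) → 3 H
  atom 2: O, bond orders sum to 2 (valence 2) → 0 H
  atom 3: C, bond orders sum to 4 (valence 4) → 0 H
  atom 4: C, bond orders sum to 3 (valence 4) → 1 H
  atom 5: C, bond orders sum to 3 (valence 4) → 1 H
  atom 6: C, bond orders sum to 4 (valence 4) → 0 H
  atom 7: C, bond orders sum to 4 (valence 4) → 0 H
  atom 8: C, bond orders sum to 3 (valence 4) → 1 H
  atom 9: C, bond orders sum to 4 (valence 4) → 0 H
  atom 10: O, bond orders sum to 2 (valence 2) → 0 H
  atom 11: O, bond orders sum to 2 (valence 2) → 0 H
  atom 12: C, bond orders sum to 1 (valence 4) → 3 H
  atom 13: C, bond orders sum to 4 (valence 4) → 0 H
  atom 14: C, bond orders sum to 3 (valence 4) → 1 H
  atom 15: C, bond orders sum to 4 (valence 4) → 0 H
  atom 16: F (halogen, monovalent) → 0 H
  atom 17: C, bond orders sum to 3 (valence 4) → 1 H
  atom 18: C, bond orders sum to 3 (valence 4) → 1 H
  atom 19: C, bond orders sum to 3 (valence 4) → 1 H
Totals → C:15, H:13, F:1, O:3.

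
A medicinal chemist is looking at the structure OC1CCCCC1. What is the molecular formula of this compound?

C6H12O

Walk through each heavy atom and fill implicit hydrogens from standard valence (C 4, N 3, O 2, S 2, halogen 1):
  atom 1: O, bond orders sum to 1 (valence 2) → 1 H
  atom 2: C, bond orders sum to 3 (valence 4) → 1 H
  atom 3: C, bond orders sum to 2 (valence 4) → 2 H
  atom 4: C, bond orders sum to 2 (valence 4) → 2 H
  atom 5: C, bond orders sum to 2 (valence 4) → 2 H
  atom 6: C, bond orders sum to 2 (valence 4) → 2 H
  atom 7: C, bond orders sum to 2 (valence 4) → 2 H
Totals → C:6, H:12, O:1.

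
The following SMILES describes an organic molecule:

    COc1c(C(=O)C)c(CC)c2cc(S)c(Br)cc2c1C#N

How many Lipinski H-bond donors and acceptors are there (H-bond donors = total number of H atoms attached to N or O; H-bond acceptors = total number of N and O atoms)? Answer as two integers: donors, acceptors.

Donors: find every N or O and count the H atoms it carries.
  atom 2 (O): bond orders sum to 2 → 0 H
  atom 6 (O): bond orders sum to 2 → 0 H
  atom 21 (N): bond orders sum to 3 → 0 H
Lipinski HBD = 0.
Acceptors: N atoms = 1, O atoms = 2 → HBA = 3.

0, 3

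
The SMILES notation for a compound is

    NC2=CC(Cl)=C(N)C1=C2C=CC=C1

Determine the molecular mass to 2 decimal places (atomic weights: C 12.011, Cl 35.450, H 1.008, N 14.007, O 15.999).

First, the molecular formula is C10H9ClN2 (counting implicit H from valence).
  C: 10 × 12.011 = 120.110
  Cl: 1 × 35.450 = 35.450
  H: 9 × 1.008 = 9.072
  N: 2 × 14.007 = 28.014
Sum: 10×12.011 + 1×35.450 + 9×1.008 + 2×14.007 = 192.646 → 192.65 g/mol.

192.65 g/mol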